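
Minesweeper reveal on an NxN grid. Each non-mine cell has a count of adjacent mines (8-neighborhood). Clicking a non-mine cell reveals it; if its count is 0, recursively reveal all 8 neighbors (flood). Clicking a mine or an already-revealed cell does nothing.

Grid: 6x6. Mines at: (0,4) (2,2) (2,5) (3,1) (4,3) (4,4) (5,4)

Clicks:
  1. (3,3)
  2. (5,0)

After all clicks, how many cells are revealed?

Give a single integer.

Answer: 7

Derivation:
Click 1 (3,3) count=3: revealed 1 new [(3,3)] -> total=1
Click 2 (5,0) count=0: revealed 6 new [(4,0) (4,1) (4,2) (5,0) (5,1) (5,2)] -> total=7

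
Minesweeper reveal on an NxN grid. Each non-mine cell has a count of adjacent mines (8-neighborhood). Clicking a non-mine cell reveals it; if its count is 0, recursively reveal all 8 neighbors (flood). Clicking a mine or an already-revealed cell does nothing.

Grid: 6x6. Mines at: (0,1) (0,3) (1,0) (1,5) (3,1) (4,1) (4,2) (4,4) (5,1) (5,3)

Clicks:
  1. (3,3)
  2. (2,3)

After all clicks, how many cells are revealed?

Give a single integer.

Answer: 9

Derivation:
Click 1 (3,3) count=2: revealed 1 new [(3,3)] -> total=1
Click 2 (2,3) count=0: revealed 8 new [(1,2) (1,3) (1,4) (2,2) (2,3) (2,4) (3,2) (3,4)] -> total=9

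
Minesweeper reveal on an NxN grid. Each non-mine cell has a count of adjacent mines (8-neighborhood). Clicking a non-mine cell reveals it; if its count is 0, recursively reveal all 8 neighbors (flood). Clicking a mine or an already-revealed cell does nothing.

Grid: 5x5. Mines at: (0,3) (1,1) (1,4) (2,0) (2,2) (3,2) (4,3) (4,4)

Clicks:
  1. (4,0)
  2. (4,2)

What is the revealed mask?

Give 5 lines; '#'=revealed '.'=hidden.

Answer: .....
.....
.....
##...
###..

Derivation:
Click 1 (4,0) count=0: revealed 4 new [(3,0) (3,1) (4,0) (4,1)] -> total=4
Click 2 (4,2) count=2: revealed 1 new [(4,2)] -> total=5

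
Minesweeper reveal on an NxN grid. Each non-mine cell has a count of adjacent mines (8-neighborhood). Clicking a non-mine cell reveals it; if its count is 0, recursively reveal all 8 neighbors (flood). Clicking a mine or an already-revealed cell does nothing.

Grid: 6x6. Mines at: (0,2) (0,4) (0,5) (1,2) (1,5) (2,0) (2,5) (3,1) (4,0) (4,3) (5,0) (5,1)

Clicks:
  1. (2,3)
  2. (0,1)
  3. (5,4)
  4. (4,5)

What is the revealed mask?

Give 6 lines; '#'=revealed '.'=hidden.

Answer: .#....
......
...#..
....##
....##
....##

Derivation:
Click 1 (2,3) count=1: revealed 1 new [(2,3)] -> total=1
Click 2 (0,1) count=2: revealed 1 new [(0,1)] -> total=2
Click 3 (5,4) count=1: revealed 1 new [(5,4)] -> total=3
Click 4 (4,5) count=0: revealed 5 new [(3,4) (3,5) (4,4) (4,5) (5,5)] -> total=8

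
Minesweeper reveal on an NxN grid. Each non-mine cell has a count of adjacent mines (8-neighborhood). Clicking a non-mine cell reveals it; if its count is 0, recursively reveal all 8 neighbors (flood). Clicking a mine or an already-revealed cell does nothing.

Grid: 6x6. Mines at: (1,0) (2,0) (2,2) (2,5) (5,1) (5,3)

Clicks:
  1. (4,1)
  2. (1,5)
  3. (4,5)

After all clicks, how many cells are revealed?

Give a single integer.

Click 1 (4,1) count=1: revealed 1 new [(4,1)] -> total=1
Click 2 (1,5) count=1: revealed 1 new [(1,5)] -> total=2
Click 3 (4,5) count=0: revealed 6 new [(3,4) (3,5) (4,4) (4,5) (5,4) (5,5)] -> total=8

Answer: 8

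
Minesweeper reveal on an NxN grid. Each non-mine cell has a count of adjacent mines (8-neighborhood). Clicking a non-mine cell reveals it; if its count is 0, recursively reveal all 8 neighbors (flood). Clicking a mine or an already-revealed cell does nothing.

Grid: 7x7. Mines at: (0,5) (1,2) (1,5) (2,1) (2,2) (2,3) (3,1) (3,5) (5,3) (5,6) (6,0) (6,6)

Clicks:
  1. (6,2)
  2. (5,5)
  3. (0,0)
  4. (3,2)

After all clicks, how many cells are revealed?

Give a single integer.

Click 1 (6,2) count=1: revealed 1 new [(6,2)] -> total=1
Click 2 (5,5) count=2: revealed 1 new [(5,5)] -> total=2
Click 3 (0,0) count=0: revealed 4 new [(0,0) (0,1) (1,0) (1,1)] -> total=6
Click 4 (3,2) count=4: revealed 1 new [(3,2)] -> total=7

Answer: 7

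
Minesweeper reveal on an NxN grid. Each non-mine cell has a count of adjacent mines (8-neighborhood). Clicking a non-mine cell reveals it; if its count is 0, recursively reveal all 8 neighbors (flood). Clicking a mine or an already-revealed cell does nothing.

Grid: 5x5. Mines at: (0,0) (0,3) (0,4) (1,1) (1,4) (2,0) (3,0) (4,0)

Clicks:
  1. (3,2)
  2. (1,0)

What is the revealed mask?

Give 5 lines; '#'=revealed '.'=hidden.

Answer: .....
#....
.####
.####
.####

Derivation:
Click 1 (3,2) count=0: revealed 12 new [(2,1) (2,2) (2,3) (2,4) (3,1) (3,2) (3,3) (3,4) (4,1) (4,2) (4,3) (4,4)] -> total=12
Click 2 (1,0) count=3: revealed 1 new [(1,0)] -> total=13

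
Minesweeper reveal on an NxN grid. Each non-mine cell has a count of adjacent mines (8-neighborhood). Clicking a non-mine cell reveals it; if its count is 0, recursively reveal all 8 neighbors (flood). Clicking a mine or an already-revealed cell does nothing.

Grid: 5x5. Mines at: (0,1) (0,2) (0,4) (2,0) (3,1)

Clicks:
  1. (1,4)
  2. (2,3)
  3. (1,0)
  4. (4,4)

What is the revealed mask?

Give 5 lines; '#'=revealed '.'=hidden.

Answer: .....
#.###
..###
..###
..###

Derivation:
Click 1 (1,4) count=1: revealed 1 new [(1,4)] -> total=1
Click 2 (2,3) count=0: revealed 11 new [(1,2) (1,3) (2,2) (2,3) (2,4) (3,2) (3,3) (3,4) (4,2) (4,3) (4,4)] -> total=12
Click 3 (1,0) count=2: revealed 1 new [(1,0)] -> total=13
Click 4 (4,4) count=0: revealed 0 new [(none)] -> total=13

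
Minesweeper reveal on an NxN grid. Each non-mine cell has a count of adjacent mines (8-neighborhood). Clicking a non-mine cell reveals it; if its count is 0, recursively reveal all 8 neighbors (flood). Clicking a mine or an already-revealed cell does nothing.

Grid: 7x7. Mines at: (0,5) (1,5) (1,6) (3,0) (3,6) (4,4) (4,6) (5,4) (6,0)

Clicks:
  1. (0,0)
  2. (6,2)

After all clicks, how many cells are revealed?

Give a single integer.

Click 1 (0,0) count=0: revealed 28 new [(0,0) (0,1) (0,2) (0,3) (0,4) (1,0) (1,1) (1,2) (1,3) (1,4) (2,0) (2,1) (2,2) (2,3) (2,4) (3,1) (3,2) (3,3) (3,4) (4,1) (4,2) (4,3) (5,1) (5,2) (5,3) (6,1) (6,2) (6,3)] -> total=28
Click 2 (6,2) count=0: revealed 0 new [(none)] -> total=28

Answer: 28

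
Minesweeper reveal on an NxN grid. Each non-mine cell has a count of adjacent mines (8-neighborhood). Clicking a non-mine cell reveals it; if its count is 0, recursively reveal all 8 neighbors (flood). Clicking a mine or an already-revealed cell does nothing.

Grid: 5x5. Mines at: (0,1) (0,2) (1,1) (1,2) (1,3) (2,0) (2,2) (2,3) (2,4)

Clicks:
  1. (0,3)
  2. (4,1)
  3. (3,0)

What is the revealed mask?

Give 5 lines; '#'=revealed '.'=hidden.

Click 1 (0,3) count=3: revealed 1 new [(0,3)] -> total=1
Click 2 (4,1) count=0: revealed 10 new [(3,0) (3,1) (3,2) (3,3) (3,4) (4,0) (4,1) (4,2) (4,3) (4,4)] -> total=11
Click 3 (3,0) count=1: revealed 0 new [(none)] -> total=11

Answer: ...#.
.....
.....
#####
#####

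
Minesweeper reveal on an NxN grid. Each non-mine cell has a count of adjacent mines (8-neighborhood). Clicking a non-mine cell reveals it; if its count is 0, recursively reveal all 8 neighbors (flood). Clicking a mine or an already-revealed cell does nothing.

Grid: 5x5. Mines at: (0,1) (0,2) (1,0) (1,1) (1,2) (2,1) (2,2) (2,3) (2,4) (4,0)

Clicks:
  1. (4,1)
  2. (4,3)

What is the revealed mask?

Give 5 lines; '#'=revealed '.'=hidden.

Answer: .....
.....
.....
.####
.####

Derivation:
Click 1 (4,1) count=1: revealed 1 new [(4,1)] -> total=1
Click 2 (4,3) count=0: revealed 7 new [(3,1) (3,2) (3,3) (3,4) (4,2) (4,3) (4,4)] -> total=8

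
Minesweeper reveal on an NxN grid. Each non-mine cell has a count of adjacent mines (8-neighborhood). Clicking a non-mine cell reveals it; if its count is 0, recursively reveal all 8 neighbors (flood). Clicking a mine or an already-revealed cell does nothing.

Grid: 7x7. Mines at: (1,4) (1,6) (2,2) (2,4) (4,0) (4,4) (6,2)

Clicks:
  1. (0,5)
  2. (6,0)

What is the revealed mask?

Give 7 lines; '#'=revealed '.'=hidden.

Click 1 (0,5) count=2: revealed 1 new [(0,5)] -> total=1
Click 2 (6,0) count=0: revealed 4 new [(5,0) (5,1) (6,0) (6,1)] -> total=5

Answer: .....#.
.......
.......
.......
.......
##.....
##.....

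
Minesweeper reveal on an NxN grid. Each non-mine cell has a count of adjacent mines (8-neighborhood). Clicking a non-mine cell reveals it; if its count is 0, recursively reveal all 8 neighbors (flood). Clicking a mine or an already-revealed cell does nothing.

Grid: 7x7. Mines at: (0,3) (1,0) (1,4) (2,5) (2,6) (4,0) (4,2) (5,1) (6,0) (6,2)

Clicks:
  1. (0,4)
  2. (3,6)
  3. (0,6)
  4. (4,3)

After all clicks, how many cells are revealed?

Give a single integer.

Answer: 7

Derivation:
Click 1 (0,4) count=2: revealed 1 new [(0,4)] -> total=1
Click 2 (3,6) count=2: revealed 1 new [(3,6)] -> total=2
Click 3 (0,6) count=0: revealed 4 new [(0,5) (0,6) (1,5) (1,6)] -> total=6
Click 4 (4,3) count=1: revealed 1 new [(4,3)] -> total=7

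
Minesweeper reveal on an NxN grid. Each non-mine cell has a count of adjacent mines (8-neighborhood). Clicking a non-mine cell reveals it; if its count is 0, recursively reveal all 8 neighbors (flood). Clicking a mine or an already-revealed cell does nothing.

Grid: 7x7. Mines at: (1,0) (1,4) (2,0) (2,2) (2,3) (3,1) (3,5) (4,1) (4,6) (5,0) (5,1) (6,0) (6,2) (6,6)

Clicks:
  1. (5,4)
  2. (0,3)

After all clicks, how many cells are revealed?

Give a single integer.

Click 1 (5,4) count=0: revealed 14 new [(3,2) (3,3) (3,4) (4,2) (4,3) (4,4) (4,5) (5,2) (5,3) (5,4) (5,5) (6,3) (6,4) (6,5)] -> total=14
Click 2 (0,3) count=1: revealed 1 new [(0,3)] -> total=15

Answer: 15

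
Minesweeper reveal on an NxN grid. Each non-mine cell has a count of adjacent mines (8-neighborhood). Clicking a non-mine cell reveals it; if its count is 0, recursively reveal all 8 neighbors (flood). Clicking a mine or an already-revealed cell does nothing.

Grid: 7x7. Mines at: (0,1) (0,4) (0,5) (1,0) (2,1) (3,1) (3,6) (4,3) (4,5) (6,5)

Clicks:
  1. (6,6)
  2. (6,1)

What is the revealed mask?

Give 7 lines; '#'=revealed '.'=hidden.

Click 1 (6,6) count=1: revealed 1 new [(6,6)] -> total=1
Click 2 (6,1) count=0: revealed 13 new [(4,0) (4,1) (4,2) (5,0) (5,1) (5,2) (5,3) (5,4) (6,0) (6,1) (6,2) (6,3) (6,4)] -> total=14

Answer: .......
.......
.......
.......
###....
#####..
#####.#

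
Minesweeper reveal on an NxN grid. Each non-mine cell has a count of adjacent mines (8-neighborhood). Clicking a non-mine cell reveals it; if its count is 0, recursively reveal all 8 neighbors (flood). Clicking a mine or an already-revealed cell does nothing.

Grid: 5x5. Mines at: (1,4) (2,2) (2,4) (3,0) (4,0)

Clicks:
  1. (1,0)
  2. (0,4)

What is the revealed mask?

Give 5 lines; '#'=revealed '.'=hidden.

Answer: #####
####.
##...
.....
.....

Derivation:
Click 1 (1,0) count=0: revealed 10 new [(0,0) (0,1) (0,2) (0,3) (1,0) (1,1) (1,2) (1,3) (2,0) (2,1)] -> total=10
Click 2 (0,4) count=1: revealed 1 new [(0,4)] -> total=11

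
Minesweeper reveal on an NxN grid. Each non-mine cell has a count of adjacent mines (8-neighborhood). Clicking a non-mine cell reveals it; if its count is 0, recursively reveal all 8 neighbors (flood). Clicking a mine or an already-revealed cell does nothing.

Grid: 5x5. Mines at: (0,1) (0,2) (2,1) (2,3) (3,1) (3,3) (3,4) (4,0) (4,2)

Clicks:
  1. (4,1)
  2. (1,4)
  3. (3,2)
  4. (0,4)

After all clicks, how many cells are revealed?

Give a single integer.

Click 1 (4,1) count=3: revealed 1 new [(4,1)] -> total=1
Click 2 (1,4) count=1: revealed 1 new [(1,4)] -> total=2
Click 3 (3,2) count=5: revealed 1 new [(3,2)] -> total=3
Click 4 (0,4) count=0: revealed 3 new [(0,3) (0,4) (1,3)] -> total=6

Answer: 6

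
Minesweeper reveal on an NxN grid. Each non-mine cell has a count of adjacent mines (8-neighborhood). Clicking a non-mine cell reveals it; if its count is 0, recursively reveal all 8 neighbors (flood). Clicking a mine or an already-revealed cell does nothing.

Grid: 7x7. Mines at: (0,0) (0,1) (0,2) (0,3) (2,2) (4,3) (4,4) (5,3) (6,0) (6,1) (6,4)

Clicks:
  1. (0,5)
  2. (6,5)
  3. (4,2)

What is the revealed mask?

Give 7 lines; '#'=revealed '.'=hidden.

Answer: ....###
...####
...####
...####
..#..##
.....##
.....##

Derivation:
Click 1 (0,5) count=0: revealed 21 new [(0,4) (0,5) (0,6) (1,3) (1,4) (1,5) (1,6) (2,3) (2,4) (2,5) (2,6) (3,3) (3,4) (3,5) (3,6) (4,5) (4,6) (5,5) (5,6) (6,5) (6,6)] -> total=21
Click 2 (6,5) count=1: revealed 0 new [(none)] -> total=21
Click 3 (4,2) count=2: revealed 1 new [(4,2)] -> total=22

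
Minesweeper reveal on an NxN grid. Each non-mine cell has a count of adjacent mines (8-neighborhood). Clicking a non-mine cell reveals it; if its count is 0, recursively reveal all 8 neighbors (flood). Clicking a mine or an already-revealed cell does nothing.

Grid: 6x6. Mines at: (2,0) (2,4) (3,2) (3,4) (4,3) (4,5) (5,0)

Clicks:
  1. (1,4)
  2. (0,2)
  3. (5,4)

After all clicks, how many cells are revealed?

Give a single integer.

Answer: 16

Derivation:
Click 1 (1,4) count=1: revealed 1 new [(1,4)] -> total=1
Click 2 (0,2) count=0: revealed 14 new [(0,0) (0,1) (0,2) (0,3) (0,4) (0,5) (1,0) (1,1) (1,2) (1,3) (1,5) (2,1) (2,2) (2,3)] -> total=15
Click 3 (5,4) count=2: revealed 1 new [(5,4)] -> total=16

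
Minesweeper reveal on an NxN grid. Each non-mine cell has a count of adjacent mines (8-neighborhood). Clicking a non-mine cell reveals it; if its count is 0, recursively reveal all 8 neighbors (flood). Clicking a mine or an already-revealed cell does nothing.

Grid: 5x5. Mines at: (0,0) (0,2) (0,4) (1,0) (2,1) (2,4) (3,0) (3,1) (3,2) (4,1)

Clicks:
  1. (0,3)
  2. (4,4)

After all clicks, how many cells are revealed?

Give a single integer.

Click 1 (0,3) count=2: revealed 1 new [(0,3)] -> total=1
Click 2 (4,4) count=0: revealed 4 new [(3,3) (3,4) (4,3) (4,4)] -> total=5

Answer: 5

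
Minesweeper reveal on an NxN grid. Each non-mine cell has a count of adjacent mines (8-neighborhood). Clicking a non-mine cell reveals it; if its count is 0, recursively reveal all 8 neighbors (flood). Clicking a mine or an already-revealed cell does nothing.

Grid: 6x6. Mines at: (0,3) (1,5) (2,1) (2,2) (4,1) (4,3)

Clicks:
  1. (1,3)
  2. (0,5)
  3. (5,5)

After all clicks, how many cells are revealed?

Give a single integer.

Click 1 (1,3) count=2: revealed 1 new [(1,3)] -> total=1
Click 2 (0,5) count=1: revealed 1 new [(0,5)] -> total=2
Click 3 (5,5) count=0: revealed 8 new [(2,4) (2,5) (3,4) (3,5) (4,4) (4,5) (5,4) (5,5)] -> total=10

Answer: 10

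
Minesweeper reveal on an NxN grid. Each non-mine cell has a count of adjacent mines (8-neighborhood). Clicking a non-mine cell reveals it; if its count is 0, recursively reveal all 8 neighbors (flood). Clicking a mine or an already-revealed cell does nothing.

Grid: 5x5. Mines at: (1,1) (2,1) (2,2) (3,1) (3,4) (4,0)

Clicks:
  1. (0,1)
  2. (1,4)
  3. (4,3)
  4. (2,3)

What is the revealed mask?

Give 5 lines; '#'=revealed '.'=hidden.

Answer: .####
..###
...##
.....
...#.

Derivation:
Click 1 (0,1) count=1: revealed 1 new [(0,1)] -> total=1
Click 2 (1,4) count=0: revealed 8 new [(0,2) (0,3) (0,4) (1,2) (1,3) (1,4) (2,3) (2,4)] -> total=9
Click 3 (4,3) count=1: revealed 1 new [(4,3)] -> total=10
Click 4 (2,3) count=2: revealed 0 new [(none)] -> total=10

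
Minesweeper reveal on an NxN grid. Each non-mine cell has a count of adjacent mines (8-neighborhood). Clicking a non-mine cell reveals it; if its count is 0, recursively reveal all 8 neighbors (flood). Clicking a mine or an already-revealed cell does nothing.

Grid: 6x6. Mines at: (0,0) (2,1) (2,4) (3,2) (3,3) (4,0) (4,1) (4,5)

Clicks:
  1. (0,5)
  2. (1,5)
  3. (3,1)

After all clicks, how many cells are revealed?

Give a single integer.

Click 1 (0,5) count=0: revealed 10 new [(0,1) (0,2) (0,3) (0,4) (0,5) (1,1) (1,2) (1,3) (1,4) (1,5)] -> total=10
Click 2 (1,5) count=1: revealed 0 new [(none)] -> total=10
Click 3 (3,1) count=4: revealed 1 new [(3,1)] -> total=11

Answer: 11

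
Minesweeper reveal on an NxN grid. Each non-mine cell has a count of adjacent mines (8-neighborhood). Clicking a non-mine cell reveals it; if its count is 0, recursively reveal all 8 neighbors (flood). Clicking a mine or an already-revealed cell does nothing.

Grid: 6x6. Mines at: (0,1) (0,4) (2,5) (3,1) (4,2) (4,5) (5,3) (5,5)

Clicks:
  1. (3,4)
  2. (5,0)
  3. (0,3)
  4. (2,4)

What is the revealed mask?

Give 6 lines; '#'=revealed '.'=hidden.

Click 1 (3,4) count=2: revealed 1 new [(3,4)] -> total=1
Click 2 (5,0) count=0: revealed 4 new [(4,0) (4,1) (5,0) (5,1)] -> total=5
Click 3 (0,3) count=1: revealed 1 new [(0,3)] -> total=6
Click 4 (2,4) count=1: revealed 1 new [(2,4)] -> total=7

Answer: ...#..
......
....#.
....#.
##....
##....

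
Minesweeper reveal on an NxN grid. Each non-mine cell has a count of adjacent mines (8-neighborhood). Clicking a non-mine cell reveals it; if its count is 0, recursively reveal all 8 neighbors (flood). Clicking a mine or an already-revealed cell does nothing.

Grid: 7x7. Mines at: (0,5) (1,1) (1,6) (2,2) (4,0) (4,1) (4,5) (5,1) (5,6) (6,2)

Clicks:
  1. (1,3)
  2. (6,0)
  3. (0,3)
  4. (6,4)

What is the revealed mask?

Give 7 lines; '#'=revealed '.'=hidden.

Click 1 (1,3) count=1: revealed 1 new [(1,3)] -> total=1
Click 2 (6,0) count=1: revealed 1 new [(6,0)] -> total=2
Click 3 (0,3) count=0: revealed 5 new [(0,2) (0,3) (0,4) (1,2) (1,4)] -> total=7
Click 4 (6,4) count=0: revealed 6 new [(5,3) (5,4) (5,5) (6,3) (6,4) (6,5)] -> total=13

Answer: ..###..
..###..
.......
.......
.......
...###.
#..###.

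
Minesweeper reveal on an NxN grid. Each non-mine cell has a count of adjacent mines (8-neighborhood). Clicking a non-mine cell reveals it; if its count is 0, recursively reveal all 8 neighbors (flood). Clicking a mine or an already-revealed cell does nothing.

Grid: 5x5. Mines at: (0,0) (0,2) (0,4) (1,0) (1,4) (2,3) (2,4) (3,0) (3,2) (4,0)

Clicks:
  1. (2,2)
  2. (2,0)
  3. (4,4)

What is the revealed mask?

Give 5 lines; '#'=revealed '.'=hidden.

Answer: .....
.....
#.#..
...##
...##

Derivation:
Click 1 (2,2) count=2: revealed 1 new [(2,2)] -> total=1
Click 2 (2,0) count=2: revealed 1 new [(2,0)] -> total=2
Click 3 (4,4) count=0: revealed 4 new [(3,3) (3,4) (4,3) (4,4)] -> total=6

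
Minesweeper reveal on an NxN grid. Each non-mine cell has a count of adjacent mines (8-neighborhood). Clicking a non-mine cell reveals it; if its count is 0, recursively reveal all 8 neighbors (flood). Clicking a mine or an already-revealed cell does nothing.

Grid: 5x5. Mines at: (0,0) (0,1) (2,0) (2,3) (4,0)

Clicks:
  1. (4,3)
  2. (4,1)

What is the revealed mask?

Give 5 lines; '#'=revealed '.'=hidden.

Click 1 (4,3) count=0: revealed 8 new [(3,1) (3,2) (3,3) (3,4) (4,1) (4,2) (4,3) (4,4)] -> total=8
Click 2 (4,1) count=1: revealed 0 new [(none)] -> total=8

Answer: .....
.....
.....
.####
.####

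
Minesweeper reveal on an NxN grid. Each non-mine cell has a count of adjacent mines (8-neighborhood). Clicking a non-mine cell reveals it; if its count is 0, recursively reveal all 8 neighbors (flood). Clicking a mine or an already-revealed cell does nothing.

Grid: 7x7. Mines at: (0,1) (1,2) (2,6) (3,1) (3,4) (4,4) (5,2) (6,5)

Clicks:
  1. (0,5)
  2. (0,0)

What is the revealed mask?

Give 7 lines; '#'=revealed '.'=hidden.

Click 1 (0,5) count=0: revealed 11 new [(0,3) (0,4) (0,5) (0,6) (1,3) (1,4) (1,5) (1,6) (2,3) (2,4) (2,5)] -> total=11
Click 2 (0,0) count=1: revealed 1 new [(0,0)] -> total=12

Answer: #..####
...####
...###.
.......
.......
.......
.......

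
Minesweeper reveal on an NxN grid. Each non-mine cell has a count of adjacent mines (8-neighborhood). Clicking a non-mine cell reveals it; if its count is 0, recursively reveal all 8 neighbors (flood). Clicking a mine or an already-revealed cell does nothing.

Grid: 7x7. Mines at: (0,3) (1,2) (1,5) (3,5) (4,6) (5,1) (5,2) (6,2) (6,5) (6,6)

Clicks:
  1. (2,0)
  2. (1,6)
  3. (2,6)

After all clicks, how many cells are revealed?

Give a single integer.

Click 1 (2,0) count=0: revealed 19 new [(0,0) (0,1) (1,0) (1,1) (2,0) (2,1) (2,2) (2,3) (2,4) (3,0) (3,1) (3,2) (3,3) (3,4) (4,0) (4,1) (4,2) (4,3) (4,4)] -> total=19
Click 2 (1,6) count=1: revealed 1 new [(1,6)] -> total=20
Click 3 (2,6) count=2: revealed 1 new [(2,6)] -> total=21

Answer: 21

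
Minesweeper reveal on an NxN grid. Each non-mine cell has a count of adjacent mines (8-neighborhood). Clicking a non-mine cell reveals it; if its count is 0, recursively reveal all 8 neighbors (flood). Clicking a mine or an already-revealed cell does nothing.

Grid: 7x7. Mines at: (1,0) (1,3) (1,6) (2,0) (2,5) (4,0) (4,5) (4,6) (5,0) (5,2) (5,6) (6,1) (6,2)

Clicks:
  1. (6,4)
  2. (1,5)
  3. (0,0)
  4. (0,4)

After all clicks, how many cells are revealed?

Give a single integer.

Answer: 9

Derivation:
Click 1 (6,4) count=0: revealed 6 new [(5,3) (5,4) (5,5) (6,3) (6,4) (6,5)] -> total=6
Click 2 (1,5) count=2: revealed 1 new [(1,5)] -> total=7
Click 3 (0,0) count=1: revealed 1 new [(0,0)] -> total=8
Click 4 (0,4) count=1: revealed 1 new [(0,4)] -> total=9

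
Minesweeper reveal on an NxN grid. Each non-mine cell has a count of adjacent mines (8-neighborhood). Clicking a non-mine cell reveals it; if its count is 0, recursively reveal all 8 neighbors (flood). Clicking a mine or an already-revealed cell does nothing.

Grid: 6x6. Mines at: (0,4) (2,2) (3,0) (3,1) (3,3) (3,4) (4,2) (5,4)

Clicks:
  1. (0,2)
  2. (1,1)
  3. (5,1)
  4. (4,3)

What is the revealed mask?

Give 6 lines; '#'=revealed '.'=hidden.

Answer: ####..
####..
##....
......
...#..
.#....

Derivation:
Click 1 (0,2) count=0: revealed 10 new [(0,0) (0,1) (0,2) (0,3) (1,0) (1,1) (1,2) (1,3) (2,0) (2,1)] -> total=10
Click 2 (1,1) count=1: revealed 0 new [(none)] -> total=10
Click 3 (5,1) count=1: revealed 1 new [(5,1)] -> total=11
Click 4 (4,3) count=4: revealed 1 new [(4,3)] -> total=12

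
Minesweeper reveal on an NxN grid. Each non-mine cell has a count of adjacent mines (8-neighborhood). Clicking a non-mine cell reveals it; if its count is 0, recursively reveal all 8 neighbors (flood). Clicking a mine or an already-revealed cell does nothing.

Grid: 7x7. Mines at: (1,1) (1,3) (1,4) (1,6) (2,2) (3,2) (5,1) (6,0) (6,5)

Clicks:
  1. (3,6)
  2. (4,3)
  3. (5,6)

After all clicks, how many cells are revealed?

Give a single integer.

Click 1 (3,6) count=0: revealed 21 new [(2,3) (2,4) (2,5) (2,6) (3,3) (3,4) (3,5) (3,6) (4,2) (4,3) (4,4) (4,5) (4,6) (5,2) (5,3) (5,4) (5,5) (5,6) (6,2) (6,3) (6,4)] -> total=21
Click 2 (4,3) count=1: revealed 0 new [(none)] -> total=21
Click 3 (5,6) count=1: revealed 0 new [(none)] -> total=21

Answer: 21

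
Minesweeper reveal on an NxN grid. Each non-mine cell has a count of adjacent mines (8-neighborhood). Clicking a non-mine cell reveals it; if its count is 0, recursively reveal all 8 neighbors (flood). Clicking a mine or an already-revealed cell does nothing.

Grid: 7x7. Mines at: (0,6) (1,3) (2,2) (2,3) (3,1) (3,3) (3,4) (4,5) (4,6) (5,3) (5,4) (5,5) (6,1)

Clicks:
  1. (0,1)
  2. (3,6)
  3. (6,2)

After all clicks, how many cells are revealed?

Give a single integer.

Click 1 (0,1) count=0: revealed 8 new [(0,0) (0,1) (0,2) (1,0) (1,1) (1,2) (2,0) (2,1)] -> total=8
Click 2 (3,6) count=2: revealed 1 new [(3,6)] -> total=9
Click 3 (6,2) count=2: revealed 1 new [(6,2)] -> total=10

Answer: 10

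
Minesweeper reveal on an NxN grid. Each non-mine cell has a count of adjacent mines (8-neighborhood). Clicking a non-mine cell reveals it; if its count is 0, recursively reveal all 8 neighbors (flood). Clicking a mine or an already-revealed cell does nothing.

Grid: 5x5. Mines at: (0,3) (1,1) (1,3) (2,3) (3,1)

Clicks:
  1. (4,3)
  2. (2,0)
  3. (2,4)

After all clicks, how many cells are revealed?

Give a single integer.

Click 1 (4,3) count=0: revealed 6 new [(3,2) (3,3) (3,4) (4,2) (4,3) (4,4)] -> total=6
Click 2 (2,0) count=2: revealed 1 new [(2,0)] -> total=7
Click 3 (2,4) count=2: revealed 1 new [(2,4)] -> total=8

Answer: 8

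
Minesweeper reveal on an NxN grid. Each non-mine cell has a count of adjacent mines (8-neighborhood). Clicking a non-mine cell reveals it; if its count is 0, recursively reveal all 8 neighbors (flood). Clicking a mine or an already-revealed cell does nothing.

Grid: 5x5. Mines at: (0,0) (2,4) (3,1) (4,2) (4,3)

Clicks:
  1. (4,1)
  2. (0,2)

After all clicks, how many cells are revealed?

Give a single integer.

Click 1 (4,1) count=2: revealed 1 new [(4,1)] -> total=1
Click 2 (0,2) count=0: revealed 11 new [(0,1) (0,2) (0,3) (0,4) (1,1) (1,2) (1,3) (1,4) (2,1) (2,2) (2,3)] -> total=12

Answer: 12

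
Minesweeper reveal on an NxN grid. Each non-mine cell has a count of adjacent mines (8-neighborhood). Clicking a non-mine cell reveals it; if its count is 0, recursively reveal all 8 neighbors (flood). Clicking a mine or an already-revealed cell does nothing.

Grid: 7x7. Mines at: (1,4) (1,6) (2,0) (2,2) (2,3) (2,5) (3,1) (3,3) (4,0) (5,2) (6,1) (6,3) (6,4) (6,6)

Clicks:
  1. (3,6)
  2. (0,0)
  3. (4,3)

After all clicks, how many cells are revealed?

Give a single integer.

Click 1 (3,6) count=1: revealed 1 new [(3,6)] -> total=1
Click 2 (0,0) count=0: revealed 8 new [(0,0) (0,1) (0,2) (0,3) (1,0) (1,1) (1,2) (1,3)] -> total=9
Click 3 (4,3) count=2: revealed 1 new [(4,3)] -> total=10

Answer: 10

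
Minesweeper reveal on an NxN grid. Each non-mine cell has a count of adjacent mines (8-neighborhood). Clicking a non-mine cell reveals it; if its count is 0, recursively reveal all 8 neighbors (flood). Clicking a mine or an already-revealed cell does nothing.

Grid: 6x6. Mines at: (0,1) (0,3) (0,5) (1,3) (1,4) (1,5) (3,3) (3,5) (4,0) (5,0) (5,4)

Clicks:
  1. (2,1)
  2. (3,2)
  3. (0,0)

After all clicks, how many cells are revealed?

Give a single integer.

Answer: 10

Derivation:
Click 1 (2,1) count=0: revealed 9 new [(1,0) (1,1) (1,2) (2,0) (2,1) (2,2) (3,0) (3,1) (3,2)] -> total=9
Click 2 (3,2) count=1: revealed 0 new [(none)] -> total=9
Click 3 (0,0) count=1: revealed 1 new [(0,0)] -> total=10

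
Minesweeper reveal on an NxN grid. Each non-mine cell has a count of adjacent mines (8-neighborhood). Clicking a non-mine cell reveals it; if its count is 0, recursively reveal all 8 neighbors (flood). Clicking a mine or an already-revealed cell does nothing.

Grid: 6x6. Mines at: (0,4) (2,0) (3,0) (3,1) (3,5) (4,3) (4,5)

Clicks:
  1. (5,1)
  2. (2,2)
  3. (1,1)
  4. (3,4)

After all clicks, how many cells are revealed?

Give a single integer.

Click 1 (5,1) count=0: revealed 6 new [(4,0) (4,1) (4,2) (5,0) (5,1) (5,2)] -> total=6
Click 2 (2,2) count=1: revealed 1 new [(2,2)] -> total=7
Click 3 (1,1) count=1: revealed 1 new [(1,1)] -> total=8
Click 4 (3,4) count=3: revealed 1 new [(3,4)] -> total=9

Answer: 9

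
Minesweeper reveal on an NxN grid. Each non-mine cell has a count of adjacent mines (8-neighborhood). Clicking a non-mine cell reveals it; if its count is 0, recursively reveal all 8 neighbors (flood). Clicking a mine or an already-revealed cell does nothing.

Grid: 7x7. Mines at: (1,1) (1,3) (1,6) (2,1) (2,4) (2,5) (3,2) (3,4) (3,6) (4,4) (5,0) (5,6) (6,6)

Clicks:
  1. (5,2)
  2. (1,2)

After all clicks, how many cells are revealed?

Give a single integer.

Click 1 (5,2) count=0: revealed 13 new [(4,1) (4,2) (4,3) (5,1) (5,2) (5,3) (5,4) (5,5) (6,1) (6,2) (6,3) (6,4) (6,5)] -> total=13
Click 2 (1,2) count=3: revealed 1 new [(1,2)] -> total=14

Answer: 14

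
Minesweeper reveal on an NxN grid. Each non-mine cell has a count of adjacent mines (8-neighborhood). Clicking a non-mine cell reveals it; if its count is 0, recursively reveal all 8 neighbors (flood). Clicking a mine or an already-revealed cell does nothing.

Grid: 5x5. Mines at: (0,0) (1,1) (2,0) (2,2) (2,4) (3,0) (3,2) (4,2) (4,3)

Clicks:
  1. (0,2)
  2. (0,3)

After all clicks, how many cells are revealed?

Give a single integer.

Answer: 6

Derivation:
Click 1 (0,2) count=1: revealed 1 new [(0,2)] -> total=1
Click 2 (0,3) count=0: revealed 5 new [(0,3) (0,4) (1,2) (1,3) (1,4)] -> total=6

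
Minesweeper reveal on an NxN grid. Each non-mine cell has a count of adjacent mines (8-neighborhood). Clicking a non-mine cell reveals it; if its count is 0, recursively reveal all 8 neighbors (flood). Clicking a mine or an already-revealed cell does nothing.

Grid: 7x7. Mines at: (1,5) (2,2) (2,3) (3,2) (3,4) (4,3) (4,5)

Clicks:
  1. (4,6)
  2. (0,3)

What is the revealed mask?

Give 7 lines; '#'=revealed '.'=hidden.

Answer: #####..
#####..
##.....
##.....
###...#
#######
#######

Derivation:
Click 1 (4,6) count=1: revealed 1 new [(4,6)] -> total=1
Click 2 (0,3) count=0: revealed 31 new [(0,0) (0,1) (0,2) (0,3) (0,4) (1,0) (1,1) (1,2) (1,3) (1,4) (2,0) (2,1) (3,0) (3,1) (4,0) (4,1) (4,2) (5,0) (5,1) (5,2) (5,3) (5,4) (5,5) (5,6) (6,0) (6,1) (6,2) (6,3) (6,4) (6,5) (6,6)] -> total=32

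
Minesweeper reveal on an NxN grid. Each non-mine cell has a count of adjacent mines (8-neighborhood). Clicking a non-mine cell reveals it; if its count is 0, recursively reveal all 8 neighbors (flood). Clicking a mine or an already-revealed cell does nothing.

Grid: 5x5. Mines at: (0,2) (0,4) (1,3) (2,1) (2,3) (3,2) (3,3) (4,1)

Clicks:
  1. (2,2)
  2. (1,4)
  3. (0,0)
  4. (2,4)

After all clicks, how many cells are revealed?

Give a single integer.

Click 1 (2,2) count=5: revealed 1 new [(2,2)] -> total=1
Click 2 (1,4) count=3: revealed 1 new [(1,4)] -> total=2
Click 3 (0,0) count=0: revealed 4 new [(0,0) (0,1) (1,0) (1,1)] -> total=6
Click 4 (2,4) count=3: revealed 1 new [(2,4)] -> total=7

Answer: 7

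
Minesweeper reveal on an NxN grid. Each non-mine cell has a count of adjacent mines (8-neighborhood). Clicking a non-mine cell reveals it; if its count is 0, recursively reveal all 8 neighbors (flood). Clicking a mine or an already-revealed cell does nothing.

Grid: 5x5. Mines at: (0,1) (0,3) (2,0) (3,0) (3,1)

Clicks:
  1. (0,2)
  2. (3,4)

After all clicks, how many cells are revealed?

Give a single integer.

Answer: 13

Derivation:
Click 1 (0,2) count=2: revealed 1 new [(0,2)] -> total=1
Click 2 (3,4) count=0: revealed 12 new [(1,2) (1,3) (1,4) (2,2) (2,3) (2,4) (3,2) (3,3) (3,4) (4,2) (4,3) (4,4)] -> total=13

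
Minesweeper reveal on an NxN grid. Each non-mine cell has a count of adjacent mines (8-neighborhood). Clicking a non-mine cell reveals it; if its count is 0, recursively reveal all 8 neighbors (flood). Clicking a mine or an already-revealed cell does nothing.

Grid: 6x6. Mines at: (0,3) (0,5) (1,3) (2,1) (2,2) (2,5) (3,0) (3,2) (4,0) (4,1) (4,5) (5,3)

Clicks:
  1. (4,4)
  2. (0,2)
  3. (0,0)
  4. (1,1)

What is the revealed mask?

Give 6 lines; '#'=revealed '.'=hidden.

Answer: ###...
###...
......
......
....#.
......

Derivation:
Click 1 (4,4) count=2: revealed 1 new [(4,4)] -> total=1
Click 2 (0,2) count=2: revealed 1 new [(0,2)] -> total=2
Click 3 (0,0) count=0: revealed 5 new [(0,0) (0,1) (1,0) (1,1) (1,2)] -> total=7
Click 4 (1,1) count=2: revealed 0 new [(none)] -> total=7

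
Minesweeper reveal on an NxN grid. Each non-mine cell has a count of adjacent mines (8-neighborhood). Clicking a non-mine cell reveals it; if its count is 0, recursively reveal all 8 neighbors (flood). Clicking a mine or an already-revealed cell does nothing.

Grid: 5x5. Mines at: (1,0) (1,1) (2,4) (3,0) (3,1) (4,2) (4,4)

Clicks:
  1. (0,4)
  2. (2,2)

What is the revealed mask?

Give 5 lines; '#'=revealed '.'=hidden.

Click 1 (0,4) count=0: revealed 6 new [(0,2) (0,3) (0,4) (1,2) (1,3) (1,4)] -> total=6
Click 2 (2,2) count=2: revealed 1 new [(2,2)] -> total=7

Answer: ..###
..###
..#..
.....
.....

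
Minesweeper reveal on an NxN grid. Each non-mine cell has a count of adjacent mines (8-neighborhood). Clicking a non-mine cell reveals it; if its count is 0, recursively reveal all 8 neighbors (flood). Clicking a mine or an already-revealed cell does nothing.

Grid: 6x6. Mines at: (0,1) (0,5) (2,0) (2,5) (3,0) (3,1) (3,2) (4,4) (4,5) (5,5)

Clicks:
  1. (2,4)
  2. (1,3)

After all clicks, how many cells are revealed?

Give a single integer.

Click 1 (2,4) count=1: revealed 1 new [(2,4)] -> total=1
Click 2 (1,3) count=0: revealed 8 new [(0,2) (0,3) (0,4) (1,2) (1,3) (1,4) (2,2) (2,3)] -> total=9

Answer: 9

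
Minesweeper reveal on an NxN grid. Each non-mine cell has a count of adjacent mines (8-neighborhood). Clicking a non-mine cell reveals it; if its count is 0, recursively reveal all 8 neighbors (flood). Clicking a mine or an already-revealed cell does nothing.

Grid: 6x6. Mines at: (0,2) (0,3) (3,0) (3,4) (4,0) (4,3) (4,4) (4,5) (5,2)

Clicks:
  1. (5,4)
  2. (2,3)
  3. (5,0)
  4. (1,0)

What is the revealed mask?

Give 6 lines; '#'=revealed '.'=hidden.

Answer: ##....
##....
##.#..
......
......
#...#.

Derivation:
Click 1 (5,4) count=3: revealed 1 new [(5,4)] -> total=1
Click 2 (2,3) count=1: revealed 1 new [(2,3)] -> total=2
Click 3 (5,0) count=1: revealed 1 new [(5,0)] -> total=3
Click 4 (1,0) count=0: revealed 6 new [(0,0) (0,1) (1,0) (1,1) (2,0) (2,1)] -> total=9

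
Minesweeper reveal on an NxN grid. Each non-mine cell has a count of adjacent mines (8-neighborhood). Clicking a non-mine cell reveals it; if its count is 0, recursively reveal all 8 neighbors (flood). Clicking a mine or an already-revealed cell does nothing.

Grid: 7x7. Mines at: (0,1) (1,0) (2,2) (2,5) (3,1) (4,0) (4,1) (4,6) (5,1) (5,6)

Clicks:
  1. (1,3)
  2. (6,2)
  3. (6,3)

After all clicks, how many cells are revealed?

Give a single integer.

Click 1 (1,3) count=1: revealed 1 new [(1,3)] -> total=1
Click 2 (6,2) count=1: revealed 1 new [(6,2)] -> total=2
Click 3 (6,3) count=0: revealed 15 new [(3,2) (3,3) (3,4) (3,5) (4,2) (4,3) (4,4) (4,5) (5,2) (5,3) (5,4) (5,5) (6,3) (6,4) (6,5)] -> total=17

Answer: 17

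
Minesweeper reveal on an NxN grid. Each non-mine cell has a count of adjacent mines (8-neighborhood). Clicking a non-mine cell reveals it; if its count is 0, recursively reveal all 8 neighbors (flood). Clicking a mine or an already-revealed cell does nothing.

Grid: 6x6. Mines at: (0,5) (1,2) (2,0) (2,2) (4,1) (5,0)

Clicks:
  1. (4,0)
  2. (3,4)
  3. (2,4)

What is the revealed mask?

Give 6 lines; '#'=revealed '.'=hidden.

Answer: ......
...###
...###
..####
#.####
..####

Derivation:
Click 1 (4,0) count=2: revealed 1 new [(4,0)] -> total=1
Click 2 (3,4) count=0: revealed 18 new [(1,3) (1,4) (1,5) (2,3) (2,4) (2,5) (3,2) (3,3) (3,4) (3,5) (4,2) (4,3) (4,4) (4,5) (5,2) (5,3) (5,4) (5,5)] -> total=19
Click 3 (2,4) count=0: revealed 0 new [(none)] -> total=19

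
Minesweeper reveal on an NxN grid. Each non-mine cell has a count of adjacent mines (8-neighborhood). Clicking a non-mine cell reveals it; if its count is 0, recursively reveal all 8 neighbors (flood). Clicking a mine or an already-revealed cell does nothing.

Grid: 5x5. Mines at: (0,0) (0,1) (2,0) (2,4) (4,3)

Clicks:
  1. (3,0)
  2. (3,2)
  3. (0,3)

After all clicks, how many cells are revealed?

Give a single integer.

Click 1 (3,0) count=1: revealed 1 new [(3,0)] -> total=1
Click 2 (3,2) count=1: revealed 1 new [(3,2)] -> total=2
Click 3 (0,3) count=0: revealed 6 new [(0,2) (0,3) (0,4) (1,2) (1,3) (1,4)] -> total=8

Answer: 8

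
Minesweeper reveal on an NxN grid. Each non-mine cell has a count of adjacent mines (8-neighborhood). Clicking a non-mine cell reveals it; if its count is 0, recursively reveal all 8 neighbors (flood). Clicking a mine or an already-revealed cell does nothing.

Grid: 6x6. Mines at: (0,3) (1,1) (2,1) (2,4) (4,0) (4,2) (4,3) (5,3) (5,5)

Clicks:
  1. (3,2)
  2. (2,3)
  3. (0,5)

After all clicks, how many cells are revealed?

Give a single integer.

Click 1 (3,2) count=3: revealed 1 new [(3,2)] -> total=1
Click 2 (2,3) count=1: revealed 1 new [(2,3)] -> total=2
Click 3 (0,5) count=0: revealed 4 new [(0,4) (0,5) (1,4) (1,5)] -> total=6

Answer: 6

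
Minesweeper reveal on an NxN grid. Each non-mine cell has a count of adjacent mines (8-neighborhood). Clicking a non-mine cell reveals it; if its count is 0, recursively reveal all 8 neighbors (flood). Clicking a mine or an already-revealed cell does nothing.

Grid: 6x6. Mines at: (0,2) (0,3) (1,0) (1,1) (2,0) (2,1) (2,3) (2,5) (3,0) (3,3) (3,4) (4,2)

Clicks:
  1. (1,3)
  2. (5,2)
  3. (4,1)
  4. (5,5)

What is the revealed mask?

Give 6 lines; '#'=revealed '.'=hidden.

Answer: ......
...#..
......
......
.#.###
..####

Derivation:
Click 1 (1,3) count=3: revealed 1 new [(1,3)] -> total=1
Click 2 (5,2) count=1: revealed 1 new [(5,2)] -> total=2
Click 3 (4,1) count=2: revealed 1 new [(4,1)] -> total=3
Click 4 (5,5) count=0: revealed 6 new [(4,3) (4,4) (4,5) (5,3) (5,4) (5,5)] -> total=9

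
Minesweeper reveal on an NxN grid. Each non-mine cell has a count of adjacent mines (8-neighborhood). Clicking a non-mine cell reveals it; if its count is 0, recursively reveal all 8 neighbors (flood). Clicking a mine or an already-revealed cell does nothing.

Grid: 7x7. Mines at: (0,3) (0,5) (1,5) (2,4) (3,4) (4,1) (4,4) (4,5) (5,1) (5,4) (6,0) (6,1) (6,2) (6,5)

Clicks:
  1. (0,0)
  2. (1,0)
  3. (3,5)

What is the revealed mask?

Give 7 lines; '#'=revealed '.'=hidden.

Click 1 (0,0) count=0: revealed 15 new [(0,0) (0,1) (0,2) (1,0) (1,1) (1,2) (1,3) (2,0) (2,1) (2,2) (2,3) (3,0) (3,1) (3,2) (3,3)] -> total=15
Click 2 (1,0) count=0: revealed 0 new [(none)] -> total=15
Click 3 (3,5) count=4: revealed 1 new [(3,5)] -> total=16

Answer: ###....
####...
####...
####.#.
.......
.......
.......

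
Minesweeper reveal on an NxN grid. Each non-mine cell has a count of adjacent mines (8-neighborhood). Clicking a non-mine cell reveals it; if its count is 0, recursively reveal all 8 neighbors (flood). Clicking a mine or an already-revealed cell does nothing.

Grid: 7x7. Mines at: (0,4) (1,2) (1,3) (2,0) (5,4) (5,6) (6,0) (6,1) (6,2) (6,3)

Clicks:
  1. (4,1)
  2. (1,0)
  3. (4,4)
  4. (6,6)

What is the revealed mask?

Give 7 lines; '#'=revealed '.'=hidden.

Answer: .....##
#...###
.######
#######
#######
####...
......#

Derivation:
Click 1 (4,1) count=0: revealed 29 new [(0,5) (0,6) (1,4) (1,5) (1,6) (2,1) (2,2) (2,3) (2,4) (2,5) (2,6) (3,0) (3,1) (3,2) (3,3) (3,4) (3,5) (3,6) (4,0) (4,1) (4,2) (4,3) (4,4) (4,5) (4,6) (5,0) (5,1) (5,2) (5,3)] -> total=29
Click 2 (1,0) count=1: revealed 1 new [(1,0)] -> total=30
Click 3 (4,4) count=1: revealed 0 new [(none)] -> total=30
Click 4 (6,6) count=1: revealed 1 new [(6,6)] -> total=31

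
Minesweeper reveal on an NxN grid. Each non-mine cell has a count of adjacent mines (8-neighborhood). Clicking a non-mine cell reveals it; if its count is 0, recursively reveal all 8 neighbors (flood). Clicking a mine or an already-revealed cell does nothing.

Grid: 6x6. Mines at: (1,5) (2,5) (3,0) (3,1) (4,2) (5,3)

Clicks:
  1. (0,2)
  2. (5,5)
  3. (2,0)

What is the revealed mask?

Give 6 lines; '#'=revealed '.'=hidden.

Answer: #####.
#####.
#####.
..####
....##
....##

Derivation:
Click 1 (0,2) count=0: revealed 18 new [(0,0) (0,1) (0,2) (0,3) (0,4) (1,0) (1,1) (1,2) (1,3) (1,4) (2,0) (2,1) (2,2) (2,3) (2,4) (3,2) (3,3) (3,4)] -> total=18
Click 2 (5,5) count=0: revealed 5 new [(3,5) (4,4) (4,5) (5,4) (5,5)] -> total=23
Click 3 (2,0) count=2: revealed 0 new [(none)] -> total=23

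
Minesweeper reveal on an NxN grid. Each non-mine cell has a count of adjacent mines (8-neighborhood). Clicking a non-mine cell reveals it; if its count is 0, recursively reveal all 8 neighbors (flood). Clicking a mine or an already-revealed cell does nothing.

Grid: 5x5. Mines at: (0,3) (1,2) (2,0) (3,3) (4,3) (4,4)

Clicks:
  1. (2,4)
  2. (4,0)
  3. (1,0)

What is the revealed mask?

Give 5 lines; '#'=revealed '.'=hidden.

Answer: .....
#....
....#
###..
###..

Derivation:
Click 1 (2,4) count=1: revealed 1 new [(2,4)] -> total=1
Click 2 (4,0) count=0: revealed 6 new [(3,0) (3,1) (3,2) (4,0) (4,1) (4,2)] -> total=7
Click 3 (1,0) count=1: revealed 1 new [(1,0)] -> total=8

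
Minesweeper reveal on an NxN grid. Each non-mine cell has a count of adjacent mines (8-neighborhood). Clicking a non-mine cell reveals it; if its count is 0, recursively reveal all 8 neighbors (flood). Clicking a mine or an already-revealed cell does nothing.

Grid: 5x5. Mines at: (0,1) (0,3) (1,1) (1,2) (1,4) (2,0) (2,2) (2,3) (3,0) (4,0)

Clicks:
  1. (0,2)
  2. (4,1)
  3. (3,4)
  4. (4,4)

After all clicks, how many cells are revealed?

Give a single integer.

Answer: 9

Derivation:
Click 1 (0,2) count=4: revealed 1 new [(0,2)] -> total=1
Click 2 (4,1) count=2: revealed 1 new [(4,1)] -> total=2
Click 3 (3,4) count=1: revealed 1 new [(3,4)] -> total=3
Click 4 (4,4) count=0: revealed 6 new [(3,1) (3,2) (3,3) (4,2) (4,3) (4,4)] -> total=9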